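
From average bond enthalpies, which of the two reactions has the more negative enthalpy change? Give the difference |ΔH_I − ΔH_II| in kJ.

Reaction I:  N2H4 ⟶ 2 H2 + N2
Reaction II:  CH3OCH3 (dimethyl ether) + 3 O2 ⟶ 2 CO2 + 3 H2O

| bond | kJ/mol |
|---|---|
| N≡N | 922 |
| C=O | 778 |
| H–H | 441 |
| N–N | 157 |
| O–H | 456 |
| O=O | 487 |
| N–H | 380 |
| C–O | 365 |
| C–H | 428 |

Reaction II, by 962 kJ

Reaction I:
  Bonds broken (reactants):
    N–H: 4 × 380 = 1520
    N–N: 1 × 157 = 157
    Σ(broken) = 1677 kJ
  Bonds formed (products):
    H–H: 2 × 441 = 882
    N≡N: 1 × 922 = 922
    Σ(formed) = 1804 kJ
  ΔH_I = 1677 − 1804 = −127 kJ
Reaction II:
  Bonds broken (reactants):
    C–H: 6 × 428 = 2568
    C–O: 2 × 365 = 730
    O=O: 3 × 487 = 1461
    Σ(broken) = 4759 kJ
  Bonds formed (products):
    C=O: 4 × 778 = 3112
    O–H: 6 × 456 = 2736
    Σ(formed) = 5848 kJ
  ΔH_II = 4759 − 5848 = −1089 kJ
ΔH_I − ΔH_II = +962 kJ, so reaction II has the more negative ΔH; |ΔH_I − ΔH_II| = 962 kJ.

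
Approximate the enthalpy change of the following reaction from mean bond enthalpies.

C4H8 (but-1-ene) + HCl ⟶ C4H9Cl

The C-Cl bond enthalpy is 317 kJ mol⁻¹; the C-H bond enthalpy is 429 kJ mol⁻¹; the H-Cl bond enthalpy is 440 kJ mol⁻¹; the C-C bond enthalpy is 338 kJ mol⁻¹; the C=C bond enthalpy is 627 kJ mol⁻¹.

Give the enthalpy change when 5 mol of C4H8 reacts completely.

ΔH = −85 kJ

Bonds broken (reactants):
  C-C: 2 × 338 = 676
  C-H: 8 × 429 = 3432
  C=C: 1 × 627 = 627
  H-Cl: 1 × 440 = 440
  Σ(broken) = 5175 kJ
Bonds formed (products):
  C-C: 3 × 338 = 1014
  C-Cl: 1 × 317 = 317
  C-H: 9 × 429 = 3861
  Σ(formed) = 5192 kJ
ΔH = Σ(broken) − Σ(formed) = 5175 − 5192 = −17 kJ
For 5× the reaction as written: 5 × (−17) = −85 kJ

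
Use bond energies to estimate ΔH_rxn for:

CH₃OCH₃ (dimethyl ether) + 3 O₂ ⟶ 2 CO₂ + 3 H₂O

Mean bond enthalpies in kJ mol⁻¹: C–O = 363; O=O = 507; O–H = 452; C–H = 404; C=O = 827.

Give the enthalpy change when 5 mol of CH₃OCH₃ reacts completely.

Bonds broken (reactants):
  C–H: 6 × 404 = 2424
  C–O: 2 × 363 = 726
  O=O: 3 × 507 = 1521
  Σ(broken) = 4671 kJ
Bonds formed (products):
  C=O: 4 × 827 = 3308
  O–H: 6 × 452 = 2712
  Σ(formed) = 6020 kJ
ΔH = Σ(broken) − Σ(formed) = 4671 − 6020 = −1349 kJ
For 5× the reaction as written: 5 × (−1349) = −6745 kJ

ΔH = −6745 kJ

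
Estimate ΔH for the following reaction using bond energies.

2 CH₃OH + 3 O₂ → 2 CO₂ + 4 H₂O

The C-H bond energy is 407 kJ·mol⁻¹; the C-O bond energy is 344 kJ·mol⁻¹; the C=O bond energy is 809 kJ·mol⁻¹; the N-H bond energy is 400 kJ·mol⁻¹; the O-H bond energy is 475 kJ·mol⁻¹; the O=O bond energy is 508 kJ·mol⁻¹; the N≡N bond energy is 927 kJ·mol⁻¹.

Bonds broken (reactants):
  C-H: 6 × 407 = 2442
  C-O: 2 × 344 = 688
  O-H: 2 × 475 = 950
  O=O: 3 × 508 = 1524
  Σ(broken) = 5604 kJ
Bonds formed (products):
  C=O: 4 × 809 = 3236
  O-H: 8 × 475 = 3800
  Σ(formed) = 7036 kJ
ΔH = Σ(broken) − Σ(formed) = 5604 − 7036 = −1432 kJ

ΔH ≈ −1432 kJ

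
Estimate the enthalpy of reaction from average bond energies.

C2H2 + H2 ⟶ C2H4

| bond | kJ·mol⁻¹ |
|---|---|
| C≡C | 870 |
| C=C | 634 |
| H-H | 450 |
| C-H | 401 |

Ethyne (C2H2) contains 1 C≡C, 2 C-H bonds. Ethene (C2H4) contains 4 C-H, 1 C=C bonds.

Bonds broken (reactants):
  C≡C: 1 × 870 = 870
  C-H: 2 × 401 = 802
  H-H: 1 × 450 = 450
  Σ(broken) = 2122 kJ
Bonds formed (products):
  C-H: 4 × 401 = 1604
  C=C: 1 × 634 = 634
  Σ(formed) = 2238 kJ
ΔH = Σ(broken) − Σ(formed) = 2122 − 2238 = −116 kJ

ΔH ≈ −116 kJ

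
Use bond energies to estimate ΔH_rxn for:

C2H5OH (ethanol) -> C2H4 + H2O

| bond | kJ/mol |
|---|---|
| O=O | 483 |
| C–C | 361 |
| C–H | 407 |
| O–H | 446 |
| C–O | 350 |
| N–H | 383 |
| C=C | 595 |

ΔH ≈ +77 kJ

Bonds broken (reactants):
  C–C: 1 × 361 = 361
  C–H: 5 × 407 = 2035
  C–O: 1 × 350 = 350
  O–H: 1 × 446 = 446
  Σ(broken) = 3192 kJ
Bonds formed (products):
  C–H: 4 × 407 = 1628
  C=C: 1 × 595 = 595
  O–H: 2 × 446 = 892
  Σ(formed) = 3115 kJ
ΔH = Σ(broken) − Σ(formed) = 3192 − 3115 = +77 kJ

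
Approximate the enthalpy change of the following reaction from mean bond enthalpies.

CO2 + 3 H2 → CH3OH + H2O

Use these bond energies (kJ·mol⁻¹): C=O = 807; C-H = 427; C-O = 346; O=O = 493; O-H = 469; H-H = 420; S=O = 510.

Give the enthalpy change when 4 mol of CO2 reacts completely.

Bonds broken (reactants):
  C=O: 2 × 807 = 1614
  H-H: 3 × 420 = 1260
  Σ(broken) = 2874 kJ
Bonds formed (products):
  C-H: 3 × 427 = 1281
  C-O: 1 × 346 = 346
  O-H: 3 × 469 = 1407
  Σ(formed) = 3034 kJ
ΔH = Σ(broken) − Σ(formed) = 2874 − 3034 = −160 kJ
For 4× the reaction as written: 4 × (−160) = −640 kJ

ΔH = −640 kJ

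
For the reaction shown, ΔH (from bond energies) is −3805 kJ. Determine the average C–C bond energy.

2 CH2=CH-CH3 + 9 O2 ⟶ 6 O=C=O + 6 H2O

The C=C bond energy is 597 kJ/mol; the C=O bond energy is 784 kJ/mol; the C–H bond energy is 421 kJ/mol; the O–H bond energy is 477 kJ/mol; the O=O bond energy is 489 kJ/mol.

D(C–C) ≈ 340 kJ/mol

Let D be the C–C bond energy.
Σ(broken) = 2×D + 12×421 + 2×597 + 9×489 = 10647 + 2D
Σ(formed) = 12×784 + 12×477 = 15132
ΔH = Σ(broken) − Σ(formed) = (10647 + 2D) − (15132) = −4485 + 2D
Setting this equal to −3805 kJ gives 2D = 680, so D = 340 kJ/mol.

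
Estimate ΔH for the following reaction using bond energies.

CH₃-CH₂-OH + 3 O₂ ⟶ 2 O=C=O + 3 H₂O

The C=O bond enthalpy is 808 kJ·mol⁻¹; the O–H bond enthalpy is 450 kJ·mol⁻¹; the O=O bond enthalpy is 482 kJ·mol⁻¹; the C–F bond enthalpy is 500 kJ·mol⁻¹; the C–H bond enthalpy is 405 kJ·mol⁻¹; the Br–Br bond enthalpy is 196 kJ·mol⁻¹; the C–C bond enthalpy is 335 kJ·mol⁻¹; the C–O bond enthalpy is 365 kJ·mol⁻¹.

ΔH ≈ −1311 kJ

Bonds broken (reactants):
  C–C: 1 × 335 = 335
  C–H: 5 × 405 = 2025
  C–O: 1 × 365 = 365
  O–H: 1 × 450 = 450
  O=O: 3 × 482 = 1446
  Σ(broken) = 4621 kJ
Bonds formed (products):
  C=O: 4 × 808 = 3232
  O–H: 6 × 450 = 2700
  Σ(formed) = 5932 kJ
ΔH = Σ(broken) − Σ(formed) = 4621 − 5932 = −1311 kJ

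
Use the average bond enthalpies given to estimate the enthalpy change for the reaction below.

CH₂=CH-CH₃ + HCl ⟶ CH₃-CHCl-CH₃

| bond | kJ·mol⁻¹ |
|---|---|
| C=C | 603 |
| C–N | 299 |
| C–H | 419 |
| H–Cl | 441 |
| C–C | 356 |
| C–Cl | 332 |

ΔH ≈ −63 kJ

Bonds broken (reactants):
  C–C: 1 × 356 = 356
  C–H: 6 × 419 = 2514
  C=C: 1 × 603 = 603
  H–Cl: 1 × 441 = 441
  Σ(broken) = 3914 kJ
Bonds formed (products):
  C–C: 2 × 356 = 712
  C–Cl: 1 × 332 = 332
  C–H: 7 × 419 = 2933
  Σ(formed) = 3977 kJ
ΔH = Σ(broken) − Σ(formed) = 3914 − 3977 = −63 kJ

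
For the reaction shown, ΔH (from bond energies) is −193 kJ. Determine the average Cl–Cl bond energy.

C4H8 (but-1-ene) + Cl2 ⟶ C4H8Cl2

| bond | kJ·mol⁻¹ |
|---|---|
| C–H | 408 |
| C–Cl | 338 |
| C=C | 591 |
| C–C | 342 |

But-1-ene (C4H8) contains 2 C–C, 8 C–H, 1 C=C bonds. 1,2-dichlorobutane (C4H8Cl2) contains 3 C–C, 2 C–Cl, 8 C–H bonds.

D(Cl–Cl) ≈ 234 kJ/mol

Let D be the Cl–Cl bond energy.
Σ(broken) = 2×342 + 8×408 + 1×591 + 1×D = 4539 + D
Σ(formed) = 3×342 + 2×338 + 8×408 = 4966
ΔH = Σ(broken) − Σ(formed) = (4539 + D) − (4966) = −427 + D
Setting this equal to −193 kJ gives D = 234 kJ/mol.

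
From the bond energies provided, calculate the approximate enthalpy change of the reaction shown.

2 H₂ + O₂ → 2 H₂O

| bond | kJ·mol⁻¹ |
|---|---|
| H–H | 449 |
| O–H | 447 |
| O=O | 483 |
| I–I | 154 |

ΔH ≈ −407 kJ

Bonds broken (reactants):
  H–H: 2 × 449 = 898
  O=O: 1 × 483 = 483
  Σ(broken) = 1381 kJ
Bonds formed (products):
  O–H: 4 × 447 = 1788
  Σ(formed) = 1788 kJ
ΔH = Σ(broken) − Σ(formed) = 1381 − 1788 = −407 kJ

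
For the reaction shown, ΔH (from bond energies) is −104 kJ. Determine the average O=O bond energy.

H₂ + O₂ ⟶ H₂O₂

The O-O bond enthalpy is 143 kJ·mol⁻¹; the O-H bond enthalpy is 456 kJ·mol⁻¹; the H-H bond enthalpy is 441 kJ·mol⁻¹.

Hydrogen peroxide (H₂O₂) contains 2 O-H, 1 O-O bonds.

Let D be the O=O bond energy.
Σ(broken) = 1×441 + 1×D = 441 + D
Σ(formed) = 2×456 + 1×143 = 1055
ΔH = Σ(broken) − Σ(formed) = (441 + D) − (1055) = −614 + D
Setting this equal to −104 kJ gives D = 510 kJ/mol.

D(O=O) ≈ 510 kJ/mol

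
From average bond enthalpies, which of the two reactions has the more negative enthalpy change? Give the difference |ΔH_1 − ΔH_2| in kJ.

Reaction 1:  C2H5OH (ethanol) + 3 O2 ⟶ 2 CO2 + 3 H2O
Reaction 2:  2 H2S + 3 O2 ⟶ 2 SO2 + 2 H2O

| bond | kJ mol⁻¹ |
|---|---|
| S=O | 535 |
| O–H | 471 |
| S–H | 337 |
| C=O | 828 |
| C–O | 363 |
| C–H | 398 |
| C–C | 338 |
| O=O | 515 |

Reaction 1, by 300 kJ

Reaction 1:
  Bonds broken (reactants):
    C–C: 1 × 338 = 338
    C–H: 5 × 398 = 1990
    C–O: 1 × 363 = 363
    O–H: 1 × 471 = 471
    O=O: 3 × 515 = 1545
    Σ(broken) = 4707 kJ
  Bonds formed (products):
    C=O: 4 × 828 = 3312
    O–H: 6 × 471 = 2826
    Σ(formed) = 6138 kJ
  ΔH_1 = 4707 − 6138 = −1431 kJ
Reaction 2:
  Bonds broken (reactants):
    O=O: 3 × 515 = 1545
    S–H: 4 × 337 = 1348
    Σ(broken) = 2893 kJ
  Bonds formed (products):
    O–H: 4 × 471 = 1884
    S=O: 4 × 535 = 2140
    Σ(formed) = 4024 kJ
  ΔH_2 = 2893 − 4024 = −1131 kJ
ΔH_1 − ΔH_2 = −300 kJ, so reaction 1 has the more negative ΔH; |ΔH_1 − ΔH_2| = 300 kJ.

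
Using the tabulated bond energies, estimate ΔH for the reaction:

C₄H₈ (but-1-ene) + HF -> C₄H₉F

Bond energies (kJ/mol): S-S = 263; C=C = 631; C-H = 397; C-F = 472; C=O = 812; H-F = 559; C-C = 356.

ΔH ≈ −35 kJ

Bonds broken (reactants):
  C-C: 2 × 356 = 712
  C-H: 8 × 397 = 3176
  C=C: 1 × 631 = 631
  H-F: 1 × 559 = 559
  Σ(broken) = 5078 kJ
Bonds formed (products):
  C-C: 3 × 356 = 1068
  C-F: 1 × 472 = 472
  C-H: 9 × 397 = 3573
  Σ(formed) = 5113 kJ
ΔH = Σ(broken) − Σ(formed) = 5078 − 5113 = −35 kJ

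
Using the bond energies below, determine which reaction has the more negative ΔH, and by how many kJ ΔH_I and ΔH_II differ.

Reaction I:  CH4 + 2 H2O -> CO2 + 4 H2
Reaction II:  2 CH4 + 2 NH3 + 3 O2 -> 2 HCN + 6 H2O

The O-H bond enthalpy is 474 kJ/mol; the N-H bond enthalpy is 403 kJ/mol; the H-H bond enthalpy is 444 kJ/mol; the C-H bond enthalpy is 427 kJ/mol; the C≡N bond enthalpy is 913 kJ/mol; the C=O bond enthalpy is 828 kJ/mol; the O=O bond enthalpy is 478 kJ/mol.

Reaction II, by 1272 kJ

Reaction I:
  Bonds broken (reactants):
    C-H: 4 × 427 = 1708
    O-H: 4 × 474 = 1896
    Σ(broken) = 3604 kJ
  Bonds formed (products):
    C=O: 2 × 828 = 1656
    H-H: 4 × 444 = 1776
    Σ(formed) = 3432 kJ
  ΔH_I = 3604 − 3432 = +172 kJ
Reaction II:
  Bonds broken (reactants):
    C-H: 8 × 427 = 3416
    N-H: 6 × 403 = 2418
    O=O: 3 × 478 = 1434
    Σ(broken) = 7268 kJ
  Bonds formed (products):
    C≡N: 2 × 913 = 1826
    C-H: 2 × 427 = 854
    O-H: 12 × 474 = 5688
    Σ(formed) = 8368 kJ
  ΔH_II = 7268 − 8368 = −1100 kJ
ΔH_I − ΔH_II = +1272 kJ, so reaction II has the more negative ΔH; |ΔH_I − ΔH_II| = 1272 kJ.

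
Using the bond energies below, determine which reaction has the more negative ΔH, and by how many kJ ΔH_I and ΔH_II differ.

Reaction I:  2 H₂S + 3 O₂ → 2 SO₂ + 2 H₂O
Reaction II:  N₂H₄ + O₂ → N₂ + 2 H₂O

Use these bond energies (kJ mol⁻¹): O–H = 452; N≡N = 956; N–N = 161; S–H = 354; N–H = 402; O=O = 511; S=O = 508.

Reaction I:
  Bonds broken (reactants):
    O=O: 3 × 511 = 1533
    S–H: 4 × 354 = 1416
    Σ(broken) = 2949 kJ
  Bonds formed (products):
    O–H: 4 × 452 = 1808
    S=O: 4 × 508 = 2032
    Σ(formed) = 3840 kJ
  ΔH_I = 2949 − 3840 = −891 kJ
Reaction II:
  Bonds broken (reactants):
    N–H: 4 × 402 = 1608
    N–N: 1 × 161 = 161
    O=O: 1 × 511 = 511
    Σ(broken) = 2280 kJ
  Bonds formed (products):
    N≡N: 1 × 956 = 956
    O–H: 4 × 452 = 1808
    Σ(formed) = 2764 kJ
  ΔH_II = 2280 − 2764 = −484 kJ
ΔH_I − ΔH_II = −407 kJ, so reaction I has the more negative ΔH; |ΔH_I − ΔH_II| = 407 kJ.

Reaction I, by 407 kJ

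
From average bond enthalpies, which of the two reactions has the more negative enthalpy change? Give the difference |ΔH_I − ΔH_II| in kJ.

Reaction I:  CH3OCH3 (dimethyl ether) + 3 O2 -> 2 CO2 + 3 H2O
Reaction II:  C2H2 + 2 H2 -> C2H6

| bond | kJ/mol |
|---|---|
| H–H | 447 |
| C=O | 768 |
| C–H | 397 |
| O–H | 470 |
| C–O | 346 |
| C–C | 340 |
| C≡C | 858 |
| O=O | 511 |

Reaction I, by 1109 kJ

Reaction I:
  Bonds broken (reactants):
    C–H: 6 × 397 = 2382
    C–O: 2 × 346 = 692
    O=O: 3 × 511 = 1533
    Σ(broken) = 4607 kJ
  Bonds formed (products):
    C=O: 4 × 768 = 3072
    O–H: 6 × 470 = 2820
    Σ(formed) = 5892 kJ
  ΔH_I = 4607 − 5892 = −1285 kJ
Reaction II:
  Bonds broken (reactants):
    C≡C: 1 × 858 = 858
    C–H: 2 × 397 = 794
    H–H: 2 × 447 = 894
    Σ(broken) = 2546 kJ
  Bonds formed (products):
    C–C: 1 × 340 = 340
    C–H: 6 × 397 = 2382
    Σ(formed) = 2722 kJ
  ΔH_II = 2546 − 2722 = −176 kJ
ΔH_I − ΔH_II = −1109 kJ, so reaction I has the more negative ΔH; |ΔH_I − ΔH_II| = 1109 kJ.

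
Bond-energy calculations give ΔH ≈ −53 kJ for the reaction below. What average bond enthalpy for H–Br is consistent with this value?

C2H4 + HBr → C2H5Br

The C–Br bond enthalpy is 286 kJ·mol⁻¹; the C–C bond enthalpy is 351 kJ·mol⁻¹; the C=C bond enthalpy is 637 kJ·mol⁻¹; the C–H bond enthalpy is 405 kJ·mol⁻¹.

D(H–Br) ≈ 352 kJ/mol

Let D be the H–Br bond energy.
Σ(broken) = 4×405 + 1×637 + 1×D = 2257 + D
Σ(formed) = 1×286 + 1×351 + 5×405 = 2662
ΔH = Σ(broken) − Σ(formed) = (2257 + D) − (2662) = −405 + D
Setting this equal to −53 kJ gives D = 352 kJ/mol.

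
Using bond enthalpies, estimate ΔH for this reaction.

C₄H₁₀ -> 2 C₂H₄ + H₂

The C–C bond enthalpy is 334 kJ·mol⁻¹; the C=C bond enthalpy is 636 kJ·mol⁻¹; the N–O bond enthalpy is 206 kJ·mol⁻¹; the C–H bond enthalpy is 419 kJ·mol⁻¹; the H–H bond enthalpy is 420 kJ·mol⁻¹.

Bonds broken (reactants):
  C–C: 3 × 334 = 1002
  C–H: 10 × 419 = 4190
  Σ(broken) = 5192 kJ
Bonds formed (products):
  C–H: 8 × 419 = 3352
  C=C: 2 × 636 = 1272
  H–H: 1 × 420 = 420
  Σ(formed) = 5044 kJ
ΔH = Σ(broken) − Σ(formed) = 5192 − 5044 = +148 kJ

ΔH ≈ +148 kJ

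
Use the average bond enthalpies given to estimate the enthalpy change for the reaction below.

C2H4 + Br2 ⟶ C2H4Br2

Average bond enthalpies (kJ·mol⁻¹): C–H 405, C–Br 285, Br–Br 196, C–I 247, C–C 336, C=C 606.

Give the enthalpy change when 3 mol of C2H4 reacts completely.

Bonds broken (reactants):
  Br–Br: 1 × 196 = 196
  C–H: 4 × 405 = 1620
  C=C: 1 × 606 = 606
  Σ(broken) = 2422 kJ
Bonds formed (products):
  C–Br: 2 × 285 = 570
  C–C: 1 × 336 = 336
  C–H: 4 × 405 = 1620
  Σ(formed) = 2526 kJ
ΔH = Σ(broken) − Σ(formed) = 2422 − 2526 = −104 kJ
For 3× the reaction as written: 3 × (−104) = −312 kJ

ΔH = −312 kJ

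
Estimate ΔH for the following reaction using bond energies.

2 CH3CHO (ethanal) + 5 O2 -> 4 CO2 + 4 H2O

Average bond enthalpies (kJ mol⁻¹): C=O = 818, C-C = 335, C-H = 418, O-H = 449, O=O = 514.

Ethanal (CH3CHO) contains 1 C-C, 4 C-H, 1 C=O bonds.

Bonds broken (reactants):
  C-C: 2 × 335 = 670
  C-H: 8 × 418 = 3344
  C=O: 2 × 818 = 1636
  O=O: 5 × 514 = 2570
  Σ(broken) = 8220 kJ
Bonds formed (products):
  C=O: 8 × 818 = 6544
  O-H: 8 × 449 = 3592
  Σ(formed) = 10136 kJ
ΔH = Σ(broken) − Σ(formed) = 8220 − 10136 = −1916 kJ

ΔH ≈ −1916 kJ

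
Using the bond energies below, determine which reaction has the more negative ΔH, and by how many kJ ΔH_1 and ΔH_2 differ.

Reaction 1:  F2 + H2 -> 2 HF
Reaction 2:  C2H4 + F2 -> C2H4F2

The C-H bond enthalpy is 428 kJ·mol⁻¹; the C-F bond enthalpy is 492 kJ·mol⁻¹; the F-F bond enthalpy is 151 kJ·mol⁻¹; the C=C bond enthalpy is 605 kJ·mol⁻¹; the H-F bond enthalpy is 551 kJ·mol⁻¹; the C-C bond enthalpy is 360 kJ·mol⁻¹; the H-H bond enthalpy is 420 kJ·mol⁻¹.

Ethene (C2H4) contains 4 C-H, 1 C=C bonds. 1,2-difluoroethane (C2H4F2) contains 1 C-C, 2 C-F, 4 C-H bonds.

Reaction 2, by 57 kJ

Reaction 1:
  Bonds broken (reactants):
    F-F: 1 × 151 = 151
    H-H: 1 × 420 = 420
    Σ(broken) = 571 kJ
  Bonds formed (products):
    H-F: 2 × 551 = 1102
    Σ(formed) = 1102 kJ
  ΔH_1 = 571 − 1102 = −531 kJ
Reaction 2:
  Bonds broken (reactants):
    C-H: 4 × 428 = 1712
    C=C: 1 × 605 = 605
    F-F: 1 × 151 = 151
    Σ(broken) = 2468 kJ
  Bonds formed (products):
    C-C: 1 × 360 = 360
    C-F: 2 × 492 = 984
    C-H: 4 × 428 = 1712
    Σ(formed) = 3056 kJ
  ΔH_2 = 2468 − 3056 = −588 kJ
ΔH_1 − ΔH_2 = +57 kJ, so reaction 2 has the more negative ΔH; |ΔH_1 − ΔH_2| = 57 kJ.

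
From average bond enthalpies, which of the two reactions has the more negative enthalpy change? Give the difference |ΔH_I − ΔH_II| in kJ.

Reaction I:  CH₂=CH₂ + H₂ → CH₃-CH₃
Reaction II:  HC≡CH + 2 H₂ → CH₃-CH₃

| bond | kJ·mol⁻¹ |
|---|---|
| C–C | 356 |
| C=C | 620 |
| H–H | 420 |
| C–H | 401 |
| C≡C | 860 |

Reaction II, by 142 kJ

Reaction I:
  Bonds broken (reactants):
    C–H: 4 × 401 = 1604
    C=C: 1 × 620 = 620
    H–H: 1 × 420 = 420
    Σ(broken) = 2644 kJ
  Bonds formed (products):
    C–C: 1 × 356 = 356
    C–H: 6 × 401 = 2406
    Σ(formed) = 2762 kJ
  ΔH_I = 2644 − 2762 = −118 kJ
Reaction II:
  Bonds broken (reactants):
    C≡C: 1 × 860 = 860
    C–H: 2 × 401 = 802
    H–H: 2 × 420 = 840
    Σ(broken) = 2502 kJ
  Bonds formed (products):
    C–C: 1 × 356 = 356
    C–H: 6 × 401 = 2406
    Σ(formed) = 2762 kJ
  ΔH_II = 2502 − 2762 = −260 kJ
ΔH_I − ΔH_II = +142 kJ, so reaction II has the more negative ΔH; |ΔH_I − ΔH_II| = 142 kJ.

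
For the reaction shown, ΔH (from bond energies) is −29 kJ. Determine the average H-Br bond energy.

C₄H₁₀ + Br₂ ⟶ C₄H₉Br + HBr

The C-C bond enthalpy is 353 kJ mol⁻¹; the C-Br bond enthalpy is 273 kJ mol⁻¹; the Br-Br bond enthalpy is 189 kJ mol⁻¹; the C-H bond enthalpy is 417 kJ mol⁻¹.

Let D be the H-Br bond energy.
Σ(broken) = 1×189 + 3×353 + 10×417 = 5418
Σ(formed) = 1×273 + 3×353 + 9×417 + 1×D = 5085 + D
ΔH = Σ(broken) − Σ(formed) = (5418) − (5085 + D) = +333 − D
Setting this equal to −29 kJ gives D = 362 kJ/mol.

D(H-Br) ≈ 362 kJ/mol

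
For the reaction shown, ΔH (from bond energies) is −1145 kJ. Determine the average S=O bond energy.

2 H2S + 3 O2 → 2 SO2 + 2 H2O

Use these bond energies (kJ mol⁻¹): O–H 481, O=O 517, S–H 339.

Let D be the S=O bond energy.
Σ(broken) = 3×517 + 4×339 = 2907
Σ(formed) = 4×481 + 4×D = 1924 + 4D
ΔH = Σ(broken) − Σ(formed) = (2907) − (1924 + 4D) = +983 − 4D
Setting this equal to −1145 kJ gives 4D = 2128, so D = 532 kJ/mol.

D(S=O) ≈ 532 kJ/mol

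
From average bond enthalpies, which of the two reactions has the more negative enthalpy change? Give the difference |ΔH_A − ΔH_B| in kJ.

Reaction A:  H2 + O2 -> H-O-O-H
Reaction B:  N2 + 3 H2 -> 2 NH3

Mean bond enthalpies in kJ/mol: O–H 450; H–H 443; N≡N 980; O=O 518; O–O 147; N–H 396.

Reaction A:
  Bonds broken (reactants):
    H–H: 1 × 443 = 443
    O=O: 1 × 518 = 518
    Σ(broken) = 961 kJ
  Bonds formed (products):
    O–H: 2 × 450 = 900
    O–O: 1 × 147 = 147
    Σ(formed) = 1047 kJ
  ΔH_A = 961 − 1047 = −86 kJ
Reaction B:
  Bonds broken (reactants):
    H–H: 3 × 443 = 1329
    N≡N: 1 × 980 = 980
    Σ(broken) = 2309 kJ
  Bonds formed (products):
    N–H: 6 × 396 = 2376
    Σ(formed) = 2376 kJ
  ΔH_B = 2309 − 2376 = −67 kJ
ΔH_A − ΔH_B = −19 kJ, so reaction A has the more negative ΔH; |ΔH_A − ΔH_B| = 19 kJ.

Reaction A, by 19 kJ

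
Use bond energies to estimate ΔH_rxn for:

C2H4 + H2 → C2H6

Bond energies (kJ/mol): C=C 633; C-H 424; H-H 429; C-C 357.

Bonds broken (reactants):
  C-H: 4 × 424 = 1696
  C=C: 1 × 633 = 633
  H-H: 1 × 429 = 429
  Σ(broken) = 2758 kJ
Bonds formed (products):
  C-C: 1 × 357 = 357
  C-H: 6 × 424 = 2544
  Σ(formed) = 2901 kJ
ΔH = Σ(broken) − Σ(formed) = 2758 − 2901 = −143 kJ

ΔH ≈ −143 kJ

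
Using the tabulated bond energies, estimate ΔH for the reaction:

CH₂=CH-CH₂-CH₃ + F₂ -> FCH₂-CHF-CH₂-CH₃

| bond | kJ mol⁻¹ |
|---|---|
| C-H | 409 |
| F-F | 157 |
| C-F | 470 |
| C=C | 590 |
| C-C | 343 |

ΔH ≈ −536 kJ

Bonds broken (reactants):
  C-C: 2 × 343 = 686
  C-H: 8 × 409 = 3272
  C=C: 1 × 590 = 590
  F-F: 1 × 157 = 157
  Σ(broken) = 4705 kJ
Bonds formed (products):
  C-C: 3 × 343 = 1029
  C-F: 2 × 470 = 940
  C-H: 8 × 409 = 3272
  Σ(formed) = 5241 kJ
ΔH = Σ(broken) − Σ(formed) = 4705 − 5241 = −536 kJ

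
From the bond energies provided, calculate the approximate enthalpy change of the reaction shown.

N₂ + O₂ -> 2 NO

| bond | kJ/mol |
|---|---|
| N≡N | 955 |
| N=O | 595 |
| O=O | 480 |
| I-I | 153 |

ΔH ≈ +245 kJ

Bonds broken (reactants):
  N≡N: 1 × 955 = 955
  O=O: 1 × 480 = 480
  Σ(broken) = 1435 kJ
Bonds formed (products):
  N=O: 2 × 595 = 1190
  Σ(formed) = 1190 kJ
ΔH = Σ(broken) − Σ(formed) = 1435 − 1190 = +245 kJ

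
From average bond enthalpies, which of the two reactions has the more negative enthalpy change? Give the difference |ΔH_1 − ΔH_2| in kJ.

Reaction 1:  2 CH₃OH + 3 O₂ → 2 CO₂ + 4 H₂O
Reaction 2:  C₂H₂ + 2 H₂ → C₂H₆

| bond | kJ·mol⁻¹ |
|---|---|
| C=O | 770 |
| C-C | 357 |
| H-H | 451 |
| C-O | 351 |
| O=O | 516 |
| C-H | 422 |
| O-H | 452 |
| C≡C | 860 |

Reaction 1, by 727 kJ

Reaction 1:
  Bonds broken (reactants):
    C-H: 6 × 422 = 2532
    C-O: 2 × 351 = 702
    O-H: 2 × 452 = 904
    O=O: 3 × 516 = 1548
    Σ(broken) = 5686 kJ
  Bonds formed (products):
    C=O: 4 × 770 = 3080
    O-H: 8 × 452 = 3616
    Σ(formed) = 6696 kJ
  ΔH_1 = 5686 − 6696 = −1010 kJ
Reaction 2:
  Bonds broken (reactants):
    C≡C: 1 × 860 = 860
    C-H: 2 × 422 = 844
    H-H: 2 × 451 = 902
    Σ(broken) = 2606 kJ
  Bonds formed (products):
    C-C: 1 × 357 = 357
    C-H: 6 × 422 = 2532
    Σ(formed) = 2889 kJ
  ΔH_2 = 2606 − 2889 = −283 kJ
ΔH_1 − ΔH_2 = −727 kJ, so reaction 1 has the more negative ΔH; |ΔH_1 − ΔH_2| = 727 kJ.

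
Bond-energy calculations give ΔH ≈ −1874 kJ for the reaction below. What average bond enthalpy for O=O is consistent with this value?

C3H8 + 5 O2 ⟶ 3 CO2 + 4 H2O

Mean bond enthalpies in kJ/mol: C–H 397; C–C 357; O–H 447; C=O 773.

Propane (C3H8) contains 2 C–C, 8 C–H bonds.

Let D be the O=O bond energy.
Σ(broken) = 2×357 + 8×397 + 5×D = 3890 + 5D
Σ(formed) = 6×773 + 8×447 = 8214
ΔH = Σ(broken) − Σ(formed) = (3890 + 5D) − (8214) = −4324 + 5D
Setting this equal to −1874 kJ gives 5D = 2450, so D = 490 kJ/mol.

D(O=O) ≈ 490 kJ/mol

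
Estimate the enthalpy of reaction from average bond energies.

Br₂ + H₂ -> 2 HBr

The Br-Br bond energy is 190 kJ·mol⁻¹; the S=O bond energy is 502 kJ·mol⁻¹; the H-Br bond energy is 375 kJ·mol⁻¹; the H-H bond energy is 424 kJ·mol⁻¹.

ΔH ≈ −136 kJ

Bonds broken (reactants):
  Br-Br: 1 × 190 = 190
  H-H: 1 × 424 = 424
  Σ(broken) = 614 kJ
Bonds formed (products):
  H-Br: 2 × 375 = 750
  Σ(formed) = 750 kJ
ΔH = Σ(broken) − Σ(formed) = 614 − 750 = −136 kJ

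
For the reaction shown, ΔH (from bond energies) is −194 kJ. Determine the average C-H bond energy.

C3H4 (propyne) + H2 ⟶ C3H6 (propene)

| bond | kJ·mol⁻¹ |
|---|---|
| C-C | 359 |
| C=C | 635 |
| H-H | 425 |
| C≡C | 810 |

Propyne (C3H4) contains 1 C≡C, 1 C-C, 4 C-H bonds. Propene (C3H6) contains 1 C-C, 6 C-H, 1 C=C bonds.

D(C-H) ≈ 397 kJ/mol

Let D be the C-H bond energy.
Σ(broken) = 1×810 + 1×359 + 4×D + 1×425 = 1594 + 4D
Σ(formed) = 1×359 + 6×D + 1×635 = 994 + 6D
ΔH = Σ(broken) − Σ(formed) = (1594 + 4D) − (994 + 6D) = +600 − 2D
Setting this equal to −194 kJ gives 2D = 794, so D = 397 kJ/mol.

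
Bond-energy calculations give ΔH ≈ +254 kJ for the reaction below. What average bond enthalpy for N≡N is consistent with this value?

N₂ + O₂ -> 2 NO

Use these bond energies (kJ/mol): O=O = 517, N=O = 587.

Let D be the N≡N bond energy.
Σ(broken) = 1×D + 1×517 = 517 + D
Σ(formed) = 2×587 = 1174
ΔH = Σ(broken) − Σ(formed) = (517 + D) − (1174) = −657 + D
Setting this equal to +254 kJ gives D = 911 kJ/mol.

D(N≡N) ≈ 911 kJ/mol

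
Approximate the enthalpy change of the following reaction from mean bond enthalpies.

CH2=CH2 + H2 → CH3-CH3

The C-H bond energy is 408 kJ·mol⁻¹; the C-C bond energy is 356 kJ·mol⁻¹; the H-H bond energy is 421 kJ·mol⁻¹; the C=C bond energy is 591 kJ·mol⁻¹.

ΔH ≈ −160 kJ

Bonds broken (reactants):
  C-H: 4 × 408 = 1632
  C=C: 1 × 591 = 591
  H-H: 1 × 421 = 421
  Σ(broken) = 2644 kJ
Bonds formed (products):
  C-C: 1 × 356 = 356
  C-H: 6 × 408 = 2448
  Σ(formed) = 2804 kJ
ΔH = Σ(broken) − Σ(formed) = 2644 − 2804 = −160 kJ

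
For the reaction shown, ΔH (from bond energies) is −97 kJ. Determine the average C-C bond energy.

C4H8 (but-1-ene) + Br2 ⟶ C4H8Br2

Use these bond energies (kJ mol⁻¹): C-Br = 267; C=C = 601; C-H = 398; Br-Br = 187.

Let D be the C-C bond energy.
Σ(broken) = 1×187 + 2×D + 8×398 + 1×601 = 3972 + 2D
Σ(formed) = 2×267 + 3×D + 8×398 = 3718 + 3D
ΔH = Σ(broken) − Σ(formed) = (3972 + 2D) − (3718 + 3D) = +254 − D
Setting this equal to −97 kJ gives D = 351 kJ/mol.

D(C-C) ≈ 351 kJ/mol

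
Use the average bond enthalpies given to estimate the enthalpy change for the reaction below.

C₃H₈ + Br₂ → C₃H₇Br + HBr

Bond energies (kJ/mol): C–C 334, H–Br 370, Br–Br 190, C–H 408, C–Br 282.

Bonds broken (reactants):
  Br–Br: 1 × 190 = 190
  C–C: 2 × 334 = 668
  C–H: 8 × 408 = 3264
  Σ(broken) = 4122 kJ
Bonds formed (products):
  C–Br: 1 × 282 = 282
  C–C: 2 × 334 = 668
  C–H: 7 × 408 = 2856
  H–Br: 1 × 370 = 370
  Σ(formed) = 4176 kJ
ΔH = Σ(broken) − Σ(formed) = 4122 − 4176 = −54 kJ

ΔH ≈ −54 kJ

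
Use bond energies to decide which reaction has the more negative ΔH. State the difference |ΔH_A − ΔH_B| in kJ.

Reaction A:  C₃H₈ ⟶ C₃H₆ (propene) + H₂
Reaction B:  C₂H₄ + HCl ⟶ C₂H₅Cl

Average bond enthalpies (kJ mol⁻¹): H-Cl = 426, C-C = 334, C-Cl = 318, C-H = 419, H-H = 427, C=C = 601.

Reaction A:
  Bonds broken (reactants):
    C-C: 2 × 334 = 668
    C-H: 8 × 419 = 3352
    Σ(broken) = 4020 kJ
  Bonds formed (products):
    C-C: 1 × 334 = 334
    C-H: 6 × 419 = 2514
    C=C: 1 × 601 = 601
    H-H: 1 × 427 = 427
    Σ(formed) = 3876 kJ
  ΔH_A = 4020 − 3876 = +144 kJ
Reaction B:
  Bonds broken (reactants):
    C-H: 4 × 419 = 1676
    C=C: 1 × 601 = 601
    H-Cl: 1 × 426 = 426
    Σ(broken) = 2703 kJ
  Bonds formed (products):
    C-C: 1 × 334 = 334
    C-Cl: 1 × 318 = 318
    C-H: 5 × 419 = 2095
    Σ(formed) = 2747 kJ
  ΔH_B = 2703 − 2747 = −44 kJ
ΔH_A − ΔH_B = +188 kJ, so reaction B has the more negative ΔH; |ΔH_A − ΔH_B| = 188 kJ.

Reaction B, by 188 kJ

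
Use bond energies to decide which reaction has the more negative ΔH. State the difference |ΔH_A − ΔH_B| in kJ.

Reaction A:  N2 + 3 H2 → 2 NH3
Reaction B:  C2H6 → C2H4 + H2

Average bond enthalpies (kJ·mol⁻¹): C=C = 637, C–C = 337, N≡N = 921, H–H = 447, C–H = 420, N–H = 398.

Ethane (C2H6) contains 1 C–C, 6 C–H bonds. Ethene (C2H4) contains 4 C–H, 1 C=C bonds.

Reaction A:
  Bonds broken (reactants):
    H–H: 3 × 447 = 1341
    N≡N: 1 × 921 = 921
    Σ(broken) = 2262 kJ
  Bonds formed (products):
    N–H: 6 × 398 = 2388
    Σ(formed) = 2388 kJ
  ΔH_A = 2262 − 2388 = −126 kJ
Reaction B:
  Bonds broken (reactants):
    C–C: 1 × 337 = 337
    C–H: 6 × 420 = 2520
    Σ(broken) = 2857 kJ
  Bonds formed (products):
    C–H: 4 × 420 = 1680
    C=C: 1 × 637 = 637
    H–H: 1 × 447 = 447
    Σ(formed) = 2764 kJ
  ΔH_B = 2857 − 2764 = +93 kJ
ΔH_A − ΔH_B = −219 kJ, so reaction A has the more negative ΔH; |ΔH_A − ΔH_B| = 219 kJ.

Reaction A, by 219 kJ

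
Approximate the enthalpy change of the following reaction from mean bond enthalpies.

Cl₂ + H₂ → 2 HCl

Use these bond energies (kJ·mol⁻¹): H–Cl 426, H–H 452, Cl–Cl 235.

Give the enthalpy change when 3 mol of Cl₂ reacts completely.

Bonds broken (reactants):
  Cl–Cl: 1 × 235 = 235
  H–H: 1 × 452 = 452
  Σ(broken) = 687 kJ
Bonds formed (products):
  H–Cl: 2 × 426 = 852
  Σ(formed) = 852 kJ
ΔH = Σ(broken) − Σ(formed) = 687 − 852 = −165 kJ
For 3× the reaction as written: 3 × (−165) = −495 kJ

ΔH = −495 kJ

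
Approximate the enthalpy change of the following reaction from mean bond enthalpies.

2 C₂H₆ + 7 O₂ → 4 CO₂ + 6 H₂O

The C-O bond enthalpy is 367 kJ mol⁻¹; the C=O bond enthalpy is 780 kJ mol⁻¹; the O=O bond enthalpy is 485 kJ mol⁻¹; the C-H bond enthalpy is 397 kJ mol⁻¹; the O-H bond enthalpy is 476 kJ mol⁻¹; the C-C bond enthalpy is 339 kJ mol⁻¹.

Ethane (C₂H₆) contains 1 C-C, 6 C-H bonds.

Bonds broken (reactants):
  C-C: 2 × 339 = 678
  C-H: 12 × 397 = 4764
  O=O: 7 × 485 = 3395
  Σ(broken) = 8837 kJ
Bonds formed (products):
  C=O: 8 × 780 = 6240
  O-H: 12 × 476 = 5712
  Σ(formed) = 11952 kJ
ΔH = Σ(broken) − Σ(formed) = 8837 − 11952 = −3115 kJ

ΔH ≈ −3115 kJ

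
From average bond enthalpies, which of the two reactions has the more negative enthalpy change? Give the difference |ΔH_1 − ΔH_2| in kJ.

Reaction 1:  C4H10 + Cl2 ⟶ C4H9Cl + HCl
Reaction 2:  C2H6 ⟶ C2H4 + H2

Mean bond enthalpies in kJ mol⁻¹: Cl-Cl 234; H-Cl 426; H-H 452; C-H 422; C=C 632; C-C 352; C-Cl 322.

Reaction 1, by 204 kJ

Reaction 1:
  Bonds broken (reactants):
    C-C: 3 × 352 = 1056
    C-H: 10 × 422 = 4220
    Cl-Cl: 1 × 234 = 234
    Σ(broken) = 5510 kJ
  Bonds formed (products):
    C-C: 3 × 352 = 1056
    C-Cl: 1 × 322 = 322
    C-H: 9 × 422 = 3798
    H-Cl: 1 × 426 = 426
    Σ(formed) = 5602 kJ
  ΔH_1 = 5510 − 5602 = −92 kJ
Reaction 2:
  Bonds broken (reactants):
    C-C: 1 × 352 = 352
    C-H: 6 × 422 = 2532
    Σ(broken) = 2884 kJ
  Bonds formed (products):
    C-H: 4 × 422 = 1688
    C=C: 1 × 632 = 632
    H-H: 1 × 452 = 452
    Σ(formed) = 2772 kJ
  ΔH_2 = 2884 − 2772 = +112 kJ
ΔH_1 − ΔH_2 = −204 kJ, so reaction 1 has the more negative ΔH; |ΔH_1 − ΔH_2| = 204 kJ.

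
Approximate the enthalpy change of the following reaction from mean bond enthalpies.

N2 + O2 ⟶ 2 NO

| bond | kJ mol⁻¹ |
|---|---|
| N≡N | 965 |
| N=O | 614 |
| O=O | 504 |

ΔH ≈ +241 kJ

Bonds broken (reactants):
  N≡N: 1 × 965 = 965
  O=O: 1 × 504 = 504
  Σ(broken) = 1469 kJ
Bonds formed (products):
  N=O: 2 × 614 = 1228
  Σ(formed) = 1228 kJ
ΔH = Σ(broken) − Σ(formed) = 1469 − 1228 = +241 kJ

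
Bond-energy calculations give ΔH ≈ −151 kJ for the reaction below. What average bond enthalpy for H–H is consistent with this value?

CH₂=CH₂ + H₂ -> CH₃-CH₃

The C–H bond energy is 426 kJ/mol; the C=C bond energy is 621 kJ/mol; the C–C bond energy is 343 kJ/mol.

Let D be the H–H bond energy.
Σ(broken) = 4×426 + 1×621 + 1×D = 2325 + D
Σ(formed) = 1×343 + 6×426 = 2899
ΔH = Σ(broken) − Σ(formed) = (2325 + D) − (2899) = −574 + D
Setting this equal to −151 kJ gives D = 423 kJ/mol.

D(H–H) ≈ 423 kJ/mol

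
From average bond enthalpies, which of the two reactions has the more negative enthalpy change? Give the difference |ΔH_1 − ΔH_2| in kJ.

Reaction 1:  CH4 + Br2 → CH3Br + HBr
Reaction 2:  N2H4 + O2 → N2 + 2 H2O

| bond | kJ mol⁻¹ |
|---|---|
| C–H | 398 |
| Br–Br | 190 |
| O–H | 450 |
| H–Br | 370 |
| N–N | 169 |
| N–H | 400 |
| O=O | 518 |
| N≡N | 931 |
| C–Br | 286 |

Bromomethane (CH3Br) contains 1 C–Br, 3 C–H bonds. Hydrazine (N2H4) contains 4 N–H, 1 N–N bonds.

Reaction 2, by 376 kJ

Reaction 1:
  Bonds broken (reactants):
    Br–Br: 1 × 190 = 190
    C–H: 4 × 398 = 1592
    Σ(broken) = 1782 kJ
  Bonds formed (products):
    C–Br: 1 × 286 = 286
    C–H: 3 × 398 = 1194
    H–Br: 1 × 370 = 370
    Σ(formed) = 1850 kJ
  ΔH_1 = 1782 − 1850 = −68 kJ
Reaction 2:
  Bonds broken (reactants):
    N–H: 4 × 400 = 1600
    N–N: 1 × 169 = 169
    O=O: 1 × 518 = 518
    Σ(broken) = 2287 kJ
  Bonds formed (products):
    N≡N: 1 × 931 = 931
    O–H: 4 × 450 = 1800
    Σ(formed) = 2731 kJ
  ΔH_2 = 2287 − 2731 = −444 kJ
ΔH_1 − ΔH_2 = +376 kJ, so reaction 2 has the more negative ΔH; |ΔH_1 − ΔH_2| = 376 kJ.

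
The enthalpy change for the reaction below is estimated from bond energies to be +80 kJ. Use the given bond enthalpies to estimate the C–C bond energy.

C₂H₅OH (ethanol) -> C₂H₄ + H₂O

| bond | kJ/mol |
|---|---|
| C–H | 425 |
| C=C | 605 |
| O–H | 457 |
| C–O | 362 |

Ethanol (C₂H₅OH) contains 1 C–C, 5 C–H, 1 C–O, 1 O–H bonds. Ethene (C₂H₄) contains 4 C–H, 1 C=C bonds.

D(C–C) ≈ 355 kJ/mol

Let D be the C–C bond energy.
Σ(broken) = 1×D + 5×425 + 1×362 + 1×457 = 2944 + D
Σ(formed) = 4×425 + 1×605 + 2×457 = 3219
ΔH = Σ(broken) − Σ(formed) = (2944 + D) − (3219) = −275 + D
Setting this equal to +80 kJ gives D = 355 kJ/mol.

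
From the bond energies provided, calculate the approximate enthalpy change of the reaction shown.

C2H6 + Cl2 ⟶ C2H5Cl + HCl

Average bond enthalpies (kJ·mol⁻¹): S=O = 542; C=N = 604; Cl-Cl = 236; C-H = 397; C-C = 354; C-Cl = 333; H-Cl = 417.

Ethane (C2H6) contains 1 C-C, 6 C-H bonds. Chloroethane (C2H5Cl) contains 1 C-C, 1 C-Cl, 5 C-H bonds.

ΔH ≈ −117 kJ

Bonds broken (reactants):
  C-C: 1 × 354 = 354
  C-H: 6 × 397 = 2382
  Cl-Cl: 1 × 236 = 236
  Σ(broken) = 2972 kJ
Bonds formed (products):
  C-C: 1 × 354 = 354
  C-Cl: 1 × 333 = 333
  C-H: 5 × 397 = 1985
  H-Cl: 1 × 417 = 417
  Σ(formed) = 3089 kJ
ΔH = Σ(broken) − Σ(formed) = 2972 − 3089 = −117 kJ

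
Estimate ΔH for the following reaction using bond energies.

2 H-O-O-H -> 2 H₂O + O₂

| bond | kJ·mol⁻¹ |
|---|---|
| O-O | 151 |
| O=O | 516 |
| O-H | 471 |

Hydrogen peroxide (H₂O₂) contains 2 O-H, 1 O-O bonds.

Bonds broken (reactants):
  O-H: 4 × 471 = 1884
  O-O: 2 × 151 = 302
  Σ(broken) = 2186 kJ
Bonds formed (products):
  O-H: 4 × 471 = 1884
  O=O: 1 × 516 = 516
  Σ(formed) = 2400 kJ
ΔH = Σ(broken) − Σ(formed) = 2186 − 2400 = −214 kJ

ΔH ≈ −214 kJ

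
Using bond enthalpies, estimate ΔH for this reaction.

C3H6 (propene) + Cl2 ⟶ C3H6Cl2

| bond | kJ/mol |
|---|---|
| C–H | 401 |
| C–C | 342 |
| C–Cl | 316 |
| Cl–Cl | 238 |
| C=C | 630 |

Bonds broken (reactants):
  C–C: 1 × 342 = 342
  C–H: 6 × 401 = 2406
  C=C: 1 × 630 = 630
  Cl–Cl: 1 × 238 = 238
  Σ(broken) = 3616 kJ
Bonds formed (products):
  C–C: 2 × 342 = 684
  C–Cl: 2 × 316 = 632
  C–H: 6 × 401 = 2406
  Σ(formed) = 3722 kJ
ΔH = Σ(broken) − Σ(formed) = 3616 − 3722 = −106 kJ

ΔH ≈ −106 kJ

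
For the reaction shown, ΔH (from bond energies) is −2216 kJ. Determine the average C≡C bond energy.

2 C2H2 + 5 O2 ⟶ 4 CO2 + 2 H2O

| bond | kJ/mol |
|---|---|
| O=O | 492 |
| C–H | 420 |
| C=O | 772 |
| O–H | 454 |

Let D be the C≡C bond energy.
Σ(broken) = 2×D + 4×420 + 5×492 = 4140 + 2D
Σ(formed) = 8×772 + 4×454 = 7992
ΔH = Σ(broken) − Σ(formed) = (4140 + 2D) − (7992) = −3852 + 2D
Setting this equal to −2216 kJ gives 2D = 1636, so D = 818 kJ/mol.

D(C≡C) ≈ 818 kJ/mol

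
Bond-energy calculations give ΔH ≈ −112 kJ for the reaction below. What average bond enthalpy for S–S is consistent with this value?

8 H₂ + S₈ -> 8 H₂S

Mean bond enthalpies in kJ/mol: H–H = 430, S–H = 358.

D(S–S) ≈ 272 kJ/mol

Let D be the S–S bond energy.
Σ(broken) = 8×430 + 8×D = 3440 + 8D
Σ(formed) = 16×358 = 5728
ΔH = Σ(broken) − Σ(formed) = (3440 + 8D) − (5728) = −2288 + 8D
Setting this equal to −112 kJ gives 8D = 2176, so D = 272 kJ/mol.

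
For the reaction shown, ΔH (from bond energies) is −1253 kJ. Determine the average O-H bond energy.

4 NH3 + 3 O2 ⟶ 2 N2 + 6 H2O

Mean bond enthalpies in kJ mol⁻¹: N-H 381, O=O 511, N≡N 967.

D(O-H) ≈ 452 kJ/mol

Let D be the O-H bond energy.
Σ(broken) = 12×381 + 3×511 = 6105
Σ(formed) = 2×967 + 12×D = 1934 + 12D
ΔH = Σ(broken) − Σ(formed) = (6105) − (1934 + 12D) = +4171 − 12D
Setting this equal to −1253 kJ gives 12D = 5424, so D = 452 kJ/mol.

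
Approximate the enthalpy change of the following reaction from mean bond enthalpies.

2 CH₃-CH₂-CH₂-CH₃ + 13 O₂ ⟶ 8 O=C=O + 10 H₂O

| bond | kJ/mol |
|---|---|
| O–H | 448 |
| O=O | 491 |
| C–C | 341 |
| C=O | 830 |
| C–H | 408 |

ΔH ≈ −5651 kJ

Bonds broken (reactants):
  C–C: 6 × 341 = 2046
  C–H: 20 × 408 = 8160
  O=O: 13 × 491 = 6383
  Σ(broken) = 16589 kJ
Bonds formed (products):
  C=O: 16 × 830 = 13280
  O–H: 20 × 448 = 8960
  Σ(formed) = 22240 kJ
ΔH = Σ(broken) − Σ(formed) = 16589 − 22240 = −5651 kJ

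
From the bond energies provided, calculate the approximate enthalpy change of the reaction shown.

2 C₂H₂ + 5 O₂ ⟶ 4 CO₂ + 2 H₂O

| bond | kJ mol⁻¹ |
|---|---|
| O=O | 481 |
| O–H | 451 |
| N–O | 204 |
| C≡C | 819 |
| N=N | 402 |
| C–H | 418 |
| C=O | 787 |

ΔH ≈ −2385 kJ

Bonds broken (reactants):
  C≡C: 2 × 819 = 1638
  C–H: 4 × 418 = 1672
  O=O: 5 × 481 = 2405
  Σ(broken) = 5715 kJ
Bonds formed (products):
  C=O: 8 × 787 = 6296
  O–H: 4 × 451 = 1804
  Σ(formed) = 8100 kJ
ΔH = Σ(broken) − Σ(formed) = 5715 − 8100 = −2385 kJ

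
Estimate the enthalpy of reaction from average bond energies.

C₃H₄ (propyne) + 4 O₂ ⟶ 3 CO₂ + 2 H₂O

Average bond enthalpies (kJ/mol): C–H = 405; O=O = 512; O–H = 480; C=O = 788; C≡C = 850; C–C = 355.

Bonds broken (reactants):
  C≡C: 1 × 850 = 850
  C–C: 1 × 355 = 355
  C–H: 4 × 405 = 1620
  O=O: 4 × 512 = 2048
  Σ(broken) = 4873 kJ
Bonds formed (products):
  C=O: 6 × 788 = 4728
  O–H: 4 × 480 = 1920
  Σ(formed) = 6648 kJ
ΔH = Σ(broken) − Σ(formed) = 4873 − 6648 = −1775 kJ

ΔH ≈ −1775 kJ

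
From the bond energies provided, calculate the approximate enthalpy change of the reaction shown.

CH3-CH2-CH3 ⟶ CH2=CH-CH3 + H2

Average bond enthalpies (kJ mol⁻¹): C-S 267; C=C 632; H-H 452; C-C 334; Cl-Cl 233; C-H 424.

Bonds broken (reactants):
  C-C: 2 × 334 = 668
  C-H: 8 × 424 = 3392
  Σ(broken) = 4060 kJ
Bonds formed (products):
  C-C: 1 × 334 = 334
  C-H: 6 × 424 = 2544
  C=C: 1 × 632 = 632
  H-H: 1 × 452 = 452
  Σ(formed) = 3962 kJ
ΔH = Σ(broken) − Σ(formed) = 4060 − 3962 = +98 kJ

ΔH ≈ +98 kJ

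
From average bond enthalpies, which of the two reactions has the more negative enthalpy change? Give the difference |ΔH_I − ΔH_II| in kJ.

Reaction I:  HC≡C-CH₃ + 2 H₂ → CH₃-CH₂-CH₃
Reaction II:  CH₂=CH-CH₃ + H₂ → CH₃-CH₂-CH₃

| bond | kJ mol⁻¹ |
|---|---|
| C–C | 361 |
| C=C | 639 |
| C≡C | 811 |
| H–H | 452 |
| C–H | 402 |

Reaction I:
  Bonds broken (reactants):
    C≡C: 1 × 811 = 811
    C–C: 1 × 361 = 361
    C–H: 4 × 402 = 1608
    H–H: 2 × 452 = 904
    Σ(broken) = 3684 kJ
  Bonds formed (products):
    C–C: 2 × 361 = 722
    C–H: 8 × 402 = 3216
    Σ(formed) = 3938 kJ
  ΔH_I = 3684 − 3938 = −254 kJ
Reaction II:
  Bonds broken (reactants):
    C–C: 1 × 361 = 361
    C–H: 6 × 402 = 2412
    C=C: 1 × 639 = 639
    H–H: 1 × 452 = 452
    Σ(broken) = 3864 kJ
  Bonds formed (products):
    C–C: 2 × 361 = 722
    C–H: 8 × 402 = 3216
    Σ(formed) = 3938 kJ
  ΔH_II = 3864 − 3938 = −74 kJ
ΔH_I − ΔH_II = −180 kJ, so reaction I has the more negative ΔH; |ΔH_I − ΔH_II| = 180 kJ.

Reaction I, by 180 kJ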